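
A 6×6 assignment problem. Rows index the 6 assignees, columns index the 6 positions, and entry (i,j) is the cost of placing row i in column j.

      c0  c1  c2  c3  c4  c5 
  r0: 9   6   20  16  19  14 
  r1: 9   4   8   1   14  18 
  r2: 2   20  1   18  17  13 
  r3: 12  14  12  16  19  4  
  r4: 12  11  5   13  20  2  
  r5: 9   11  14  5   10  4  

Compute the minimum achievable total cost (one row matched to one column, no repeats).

Minimum assignment cost: 28

optimal assignment: row0→col1 (cost 6), row1→col3 (cost 1), row2→col0 (cost 2), row3→col5 (cost 4), row4→col2 (cost 5), row5→col4 (cost 10)
total = 6 + 1 + 2 + 4 + 5 + 10 = 28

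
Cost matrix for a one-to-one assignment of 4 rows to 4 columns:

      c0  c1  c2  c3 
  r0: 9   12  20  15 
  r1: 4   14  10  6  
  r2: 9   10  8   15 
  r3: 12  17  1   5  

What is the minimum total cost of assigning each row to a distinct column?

Minimum assignment cost: 26

optimal assignment: row0→col0 (cost 9), row1→col3 (cost 6), row2→col1 (cost 10), row3→col2 (cost 1)
total = 9 + 6 + 10 + 1 = 26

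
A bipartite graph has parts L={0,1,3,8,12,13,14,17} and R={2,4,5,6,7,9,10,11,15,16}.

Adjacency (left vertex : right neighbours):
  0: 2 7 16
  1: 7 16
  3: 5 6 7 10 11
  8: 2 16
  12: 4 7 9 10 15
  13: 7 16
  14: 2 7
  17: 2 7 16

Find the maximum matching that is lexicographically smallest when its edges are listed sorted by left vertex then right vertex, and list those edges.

Lex-smallest maximum matching: {(0,2), (1,7), (3,5), (8,16), (12,4)}

|M| = 5 (so the lex-smallest maximum matching has 5 edges)
process left vertices in ascending order; for each, take the smallest-labelled available neighbour that still permits 5 edges overall, or leave it unmatched if none does
lex-smallest matching: {0-2, 1-7, 3-5, 8-16, 12-4}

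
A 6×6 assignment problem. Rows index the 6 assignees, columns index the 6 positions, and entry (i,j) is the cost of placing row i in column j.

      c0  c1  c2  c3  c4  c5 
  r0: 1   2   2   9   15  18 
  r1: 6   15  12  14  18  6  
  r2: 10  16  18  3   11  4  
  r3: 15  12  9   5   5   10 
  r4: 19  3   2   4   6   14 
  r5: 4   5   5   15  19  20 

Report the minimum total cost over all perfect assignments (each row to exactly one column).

one of 2 optimal assignments: row0→col0 (cost 1), row1→col5 (cost 6), row2→col3 (cost 3), row3→col4 (cost 5), row4→col2 (cost 2), row5→col1 (cost 5)
total = 1 + 6 + 3 + 5 + 2 + 5 = 22

Minimum assignment cost: 22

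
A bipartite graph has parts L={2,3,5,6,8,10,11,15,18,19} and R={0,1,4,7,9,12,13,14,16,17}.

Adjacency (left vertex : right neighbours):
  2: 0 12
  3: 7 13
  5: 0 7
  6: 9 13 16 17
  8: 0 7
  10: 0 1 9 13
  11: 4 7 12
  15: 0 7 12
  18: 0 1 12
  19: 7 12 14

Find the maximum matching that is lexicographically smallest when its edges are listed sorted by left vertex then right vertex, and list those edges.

|M| = 9 (so the lex-smallest maximum matching has 9 edges)
process left vertices in ascending order; for each, take the smallest-labelled available neighbour that still permits 9 edges overall, or leave it unmatched if none does
lex-smallest matching: {2-0, 3-13, 5-7, 6-16, 10-9, 11-4, 15-12, 18-1, 19-14}

Lex-smallest maximum matching: {(2,0), (3,13), (5,7), (6,16), (10,9), (11,4), (15,12), (18,1), (19,14)}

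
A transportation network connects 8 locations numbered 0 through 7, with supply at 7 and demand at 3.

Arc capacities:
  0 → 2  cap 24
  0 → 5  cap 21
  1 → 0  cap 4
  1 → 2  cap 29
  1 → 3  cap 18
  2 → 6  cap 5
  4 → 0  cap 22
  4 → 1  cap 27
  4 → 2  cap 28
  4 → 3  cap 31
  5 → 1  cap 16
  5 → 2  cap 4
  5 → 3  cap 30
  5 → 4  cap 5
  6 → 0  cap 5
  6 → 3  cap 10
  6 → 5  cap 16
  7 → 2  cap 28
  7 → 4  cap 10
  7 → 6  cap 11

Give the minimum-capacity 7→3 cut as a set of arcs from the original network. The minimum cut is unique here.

augment #1: 7→4→3 push 10
augment #2: 7→6→3 push 10
augment #3: 7→6→5→3 push 1
augment #4: 7→2→6→5→3 push 5
max flow = 26; residual-reachable set from 7 gives S-side
cut edges (S→T): {(2,6), (7,4), (7,6)} total cap 26

Min-cut arcs: {(2,6), (7,4), (7,6)} (total capacity 26)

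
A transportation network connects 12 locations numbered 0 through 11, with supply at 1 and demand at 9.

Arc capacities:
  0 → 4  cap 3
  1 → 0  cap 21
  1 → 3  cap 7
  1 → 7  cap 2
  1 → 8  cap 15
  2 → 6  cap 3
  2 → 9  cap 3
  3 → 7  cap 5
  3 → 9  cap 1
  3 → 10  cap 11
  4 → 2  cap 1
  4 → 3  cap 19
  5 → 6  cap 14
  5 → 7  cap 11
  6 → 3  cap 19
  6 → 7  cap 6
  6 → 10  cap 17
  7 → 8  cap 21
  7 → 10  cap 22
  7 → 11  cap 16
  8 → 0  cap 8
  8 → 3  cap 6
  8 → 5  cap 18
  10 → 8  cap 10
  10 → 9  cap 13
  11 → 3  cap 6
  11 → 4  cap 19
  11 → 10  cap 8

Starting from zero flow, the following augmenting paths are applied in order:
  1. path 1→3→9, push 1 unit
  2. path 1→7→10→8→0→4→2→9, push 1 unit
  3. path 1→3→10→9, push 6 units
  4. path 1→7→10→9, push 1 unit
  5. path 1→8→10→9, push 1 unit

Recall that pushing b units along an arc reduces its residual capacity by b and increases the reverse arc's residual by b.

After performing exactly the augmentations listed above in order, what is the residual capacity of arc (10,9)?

Residual capacity of (10,9): 5

after path 1 (1→3→9, push 1): res(10,9)=13
after path 2 (1→7→10→8→0→4→2→9, push 1): res(10,9)=13
after path 3 (1→3→10→9, push 6): res(10,9)=7
after path 4 (1→7→10→9, push 1): res(10,9)=6
after path 5 (1→8→10→9, push 1): res(10,9)=5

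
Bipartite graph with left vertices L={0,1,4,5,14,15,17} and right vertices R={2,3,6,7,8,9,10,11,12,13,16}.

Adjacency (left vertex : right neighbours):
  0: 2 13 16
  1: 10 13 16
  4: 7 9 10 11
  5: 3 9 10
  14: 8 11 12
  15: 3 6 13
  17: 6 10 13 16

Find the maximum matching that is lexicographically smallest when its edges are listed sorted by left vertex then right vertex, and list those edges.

|M| = 7 (so the lex-smallest maximum matching has 7 edges)
process left vertices in ascending order; for each, take the smallest-labelled available neighbour that still permits 7 edges overall, or leave it unmatched if none does
lex-smallest matching: {0-2, 1-10, 4-7, 5-3, 14-8, 15-6, 17-13}

Lex-smallest maximum matching: {(0,2), (1,10), (4,7), (5,3), (14,8), (15,6), (17,13)}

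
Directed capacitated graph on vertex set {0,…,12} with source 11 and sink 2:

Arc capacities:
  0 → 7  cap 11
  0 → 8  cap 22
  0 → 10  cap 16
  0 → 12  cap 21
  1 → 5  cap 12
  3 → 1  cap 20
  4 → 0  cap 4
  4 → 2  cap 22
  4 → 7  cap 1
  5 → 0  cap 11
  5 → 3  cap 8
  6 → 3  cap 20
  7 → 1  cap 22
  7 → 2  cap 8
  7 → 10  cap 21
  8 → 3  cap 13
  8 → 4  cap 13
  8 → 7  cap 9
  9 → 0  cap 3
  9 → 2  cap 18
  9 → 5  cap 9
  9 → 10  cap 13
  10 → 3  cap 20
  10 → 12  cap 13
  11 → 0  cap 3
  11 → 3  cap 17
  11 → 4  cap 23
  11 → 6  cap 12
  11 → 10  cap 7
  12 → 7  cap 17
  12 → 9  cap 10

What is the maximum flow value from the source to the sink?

Maximum flow value: 40

augment #1: 11→4→2 bottleneck 22, total now 22
augment #2: 11→0→7→2 bottleneck 3, total now 25
augment #3: 11→4→7→2 bottleneck 1, total now 26
augment #4: 11→10→12→7→2 bottleneck 4, total now 30
augment #5: 11→10→12→9→2 bottleneck 3, total now 33
augment #6: 11→3→1→5→0→12→9→2 bottleneck 7, total now 40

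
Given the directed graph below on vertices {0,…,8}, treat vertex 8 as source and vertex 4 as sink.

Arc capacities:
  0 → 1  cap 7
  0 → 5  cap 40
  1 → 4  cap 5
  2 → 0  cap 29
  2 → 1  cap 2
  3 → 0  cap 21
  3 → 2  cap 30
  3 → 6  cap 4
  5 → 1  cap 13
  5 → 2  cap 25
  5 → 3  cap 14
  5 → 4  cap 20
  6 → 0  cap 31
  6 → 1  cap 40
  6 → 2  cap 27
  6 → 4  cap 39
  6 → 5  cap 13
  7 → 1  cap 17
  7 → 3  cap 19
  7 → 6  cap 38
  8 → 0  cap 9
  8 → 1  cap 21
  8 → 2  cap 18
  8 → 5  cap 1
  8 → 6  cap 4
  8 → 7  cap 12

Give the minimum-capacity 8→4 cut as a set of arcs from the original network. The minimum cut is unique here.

augment #1: 8→1→4 push 5
augment #2: 8→5→4 push 1
augment #3: 8→6→4 push 4
augment #4: 8→0→5→4 push 9
augment #5: 8→7→6→4 push 12
augment #6: 8→2→0→5→4 push 10
augment #7: 8→2→0→5→3→6→4 push 4
max flow = 45; residual-reachable set from 8 gives S-side
cut edges (S→T): {(1,4), (3,6), (5,4), (8,6), (8,7)} total cap 45

Min-cut arcs: {(1,4), (3,6), (5,4), (8,6), (8,7)} (total capacity 45)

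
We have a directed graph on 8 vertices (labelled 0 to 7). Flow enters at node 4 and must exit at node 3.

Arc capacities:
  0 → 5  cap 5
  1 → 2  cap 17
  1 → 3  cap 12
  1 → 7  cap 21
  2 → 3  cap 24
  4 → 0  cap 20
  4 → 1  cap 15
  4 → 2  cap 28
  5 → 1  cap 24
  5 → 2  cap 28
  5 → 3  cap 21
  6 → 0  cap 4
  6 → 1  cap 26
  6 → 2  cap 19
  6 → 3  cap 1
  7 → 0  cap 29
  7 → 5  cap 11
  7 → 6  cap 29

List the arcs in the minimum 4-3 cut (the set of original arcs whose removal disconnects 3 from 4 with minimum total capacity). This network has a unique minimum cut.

Min-cut arcs: {(0,5), (2,3), (4,1)} (total capacity 44)

augment #1: 4→1→3 push 12
augment #2: 4→2→3 push 24
augment #3: 4→0→5→3 push 5
augment #4: 4→1→7→5→3 push 3
max flow = 44; residual-reachable set from 4 gives S-side
cut edges (S→T): {(0,5), (2,3), (4,1)} total cap 44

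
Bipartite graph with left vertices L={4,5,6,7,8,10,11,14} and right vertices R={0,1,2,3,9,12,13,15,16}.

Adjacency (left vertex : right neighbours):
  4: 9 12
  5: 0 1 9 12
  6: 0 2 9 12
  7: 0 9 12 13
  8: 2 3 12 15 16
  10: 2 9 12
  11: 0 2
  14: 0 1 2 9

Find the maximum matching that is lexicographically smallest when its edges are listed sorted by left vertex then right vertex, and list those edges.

Lex-smallest maximum matching: {(4,9), (5,0), (6,2), (7,13), (8,3), (10,12), (14,1)}

|M| = 7 (so the lex-smallest maximum matching has 7 edges)
process left vertices in ascending order; for each, take the smallest-labelled available neighbour that still permits 7 edges overall, or leave it unmatched if none does
lex-smallest matching: {4-9, 5-0, 6-2, 7-13, 8-3, 10-12, 14-1}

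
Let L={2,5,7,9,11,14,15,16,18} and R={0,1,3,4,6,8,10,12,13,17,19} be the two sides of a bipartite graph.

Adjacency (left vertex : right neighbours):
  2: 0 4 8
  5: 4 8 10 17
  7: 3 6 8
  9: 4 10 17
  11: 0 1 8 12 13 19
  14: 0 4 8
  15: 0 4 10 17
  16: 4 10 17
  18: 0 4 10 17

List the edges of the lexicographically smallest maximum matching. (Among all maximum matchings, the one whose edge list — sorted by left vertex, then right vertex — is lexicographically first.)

Lex-smallest maximum matching: {(2,0), (5,4), (7,3), (9,10), (11,1), (14,8), (15,17)}

|M| = 7 (so the lex-smallest maximum matching has 7 edges)
process left vertices in ascending order; for each, take the smallest-labelled available neighbour that still permits 7 edges overall, or leave it unmatched if none does
lex-smallest matching: {2-0, 5-4, 7-3, 9-10, 11-1, 14-8, 15-17}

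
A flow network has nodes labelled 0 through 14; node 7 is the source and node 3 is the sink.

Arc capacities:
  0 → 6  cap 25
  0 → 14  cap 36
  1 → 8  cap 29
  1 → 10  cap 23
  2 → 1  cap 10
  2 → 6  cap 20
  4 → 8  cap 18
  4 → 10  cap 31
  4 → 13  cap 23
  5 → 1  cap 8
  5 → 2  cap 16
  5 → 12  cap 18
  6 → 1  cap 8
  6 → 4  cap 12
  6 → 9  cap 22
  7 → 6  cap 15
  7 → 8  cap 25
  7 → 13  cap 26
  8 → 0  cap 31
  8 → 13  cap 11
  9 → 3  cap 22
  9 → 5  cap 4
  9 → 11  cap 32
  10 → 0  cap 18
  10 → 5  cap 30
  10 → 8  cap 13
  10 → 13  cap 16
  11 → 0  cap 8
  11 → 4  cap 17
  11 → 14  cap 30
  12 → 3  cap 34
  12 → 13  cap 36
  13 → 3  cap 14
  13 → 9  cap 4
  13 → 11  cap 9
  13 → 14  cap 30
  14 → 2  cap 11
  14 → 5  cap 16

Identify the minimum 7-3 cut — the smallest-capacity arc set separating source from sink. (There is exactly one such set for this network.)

Min-cut arcs: {(5,12), (9,3), (13,3)} (total capacity 54)

augment #1: 7→13→3 push 14
augment #2: 7→6→9→3 push 15
augment #3: 7→13→9→3 push 4
augment #4: 7→8→0→6→9→3 push 3
augment #5: 7→13→14→5→12→3 push 8
augment #6: 7→8→0→14→5→12→3 push 8
augment #7: 7→8→0→6→9→5→12→3 push 2
max flow = 54; residual-reachable set from 7 gives S-side
cut edges (S→T): {(5,12), (9,3), (13,3)} total cap 54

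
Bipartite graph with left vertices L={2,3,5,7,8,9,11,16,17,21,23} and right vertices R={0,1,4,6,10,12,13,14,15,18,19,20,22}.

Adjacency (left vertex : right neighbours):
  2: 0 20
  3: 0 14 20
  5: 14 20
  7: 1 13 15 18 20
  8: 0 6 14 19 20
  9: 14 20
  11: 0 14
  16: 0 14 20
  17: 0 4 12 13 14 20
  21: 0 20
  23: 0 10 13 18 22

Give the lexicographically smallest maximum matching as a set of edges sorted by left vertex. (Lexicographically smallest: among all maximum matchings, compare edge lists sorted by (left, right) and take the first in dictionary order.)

Lex-smallest maximum matching: {(2,0), (3,14), (5,20), (7,1), (8,6), (17,4), (23,10)}

|M| = 7 (so the lex-smallest maximum matching has 7 edges)
process left vertices in ascending order; for each, take the smallest-labelled available neighbour that still permits 7 edges overall, or leave it unmatched if none does
lex-smallest matching: {2-0, 3-14, 5-20, 7-1, 8-6, 17-4, 23-10}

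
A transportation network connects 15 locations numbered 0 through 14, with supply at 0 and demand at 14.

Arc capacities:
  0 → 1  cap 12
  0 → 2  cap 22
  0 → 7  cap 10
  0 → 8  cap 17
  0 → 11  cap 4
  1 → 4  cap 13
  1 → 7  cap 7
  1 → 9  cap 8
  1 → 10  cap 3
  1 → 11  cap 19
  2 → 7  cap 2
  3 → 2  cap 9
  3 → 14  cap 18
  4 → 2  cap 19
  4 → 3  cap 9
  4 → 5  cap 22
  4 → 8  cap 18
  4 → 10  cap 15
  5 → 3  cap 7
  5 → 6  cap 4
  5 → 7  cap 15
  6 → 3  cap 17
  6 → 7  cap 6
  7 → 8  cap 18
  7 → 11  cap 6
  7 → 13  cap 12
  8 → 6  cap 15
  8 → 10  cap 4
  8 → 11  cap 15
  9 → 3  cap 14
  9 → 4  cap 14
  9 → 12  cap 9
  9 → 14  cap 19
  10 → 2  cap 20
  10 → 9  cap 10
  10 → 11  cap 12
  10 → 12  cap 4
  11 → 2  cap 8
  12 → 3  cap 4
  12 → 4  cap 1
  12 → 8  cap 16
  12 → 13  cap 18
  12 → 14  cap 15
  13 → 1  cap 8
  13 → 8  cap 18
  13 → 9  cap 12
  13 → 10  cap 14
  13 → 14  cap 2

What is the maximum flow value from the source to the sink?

augment #1: 0→1→9→14 bottleneck 8, total now 8
augment #2: 0→7→13→14 bottleneck 2, total now 10
augment #3: 0→1→4→3→14 bottleneck 4, total now 14
augment #4: 0→7→13→9→14 bottleneck 8, total now 22
augment #5: 0→8→6→3→14 bottleneck 14, total now 36
augment #6: 0→8→10→9→14 bottleneck 3, total now 39
augment #7: 0→2→7→8→10→12→14 bottleneck 1, total now 40
augment #8: 0→2→7→13→9→12→14 bottleneck 1, total now 41

Maximum flow value: 41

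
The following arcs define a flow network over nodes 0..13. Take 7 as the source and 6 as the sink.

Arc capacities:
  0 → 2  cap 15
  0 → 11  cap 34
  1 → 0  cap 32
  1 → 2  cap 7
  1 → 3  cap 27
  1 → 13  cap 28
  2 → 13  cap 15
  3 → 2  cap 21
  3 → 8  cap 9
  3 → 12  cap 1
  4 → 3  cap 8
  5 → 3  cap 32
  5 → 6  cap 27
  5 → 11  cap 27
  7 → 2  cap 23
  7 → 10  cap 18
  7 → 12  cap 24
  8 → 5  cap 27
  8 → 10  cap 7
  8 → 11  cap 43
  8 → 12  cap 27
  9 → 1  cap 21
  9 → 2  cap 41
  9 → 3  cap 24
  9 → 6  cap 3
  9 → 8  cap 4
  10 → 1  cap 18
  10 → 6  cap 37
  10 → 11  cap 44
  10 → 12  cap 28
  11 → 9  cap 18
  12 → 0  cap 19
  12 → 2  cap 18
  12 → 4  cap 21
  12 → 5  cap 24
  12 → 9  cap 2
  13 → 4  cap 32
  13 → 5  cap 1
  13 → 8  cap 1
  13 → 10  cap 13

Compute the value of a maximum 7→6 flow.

augment #1: 7→10→6 bottleneck 18, total now 18
augment #2: 7→12→5→6 bottleneck 24, total now 42
augment #3: 7→2→13→5→6 bottleneck 1, total now 43
augment #4: 7→2→13→10→6 bottleneck 13, total now 56
augment #5: 7→2→13→8→5→6 bottleneck 1, total now 57

Maximum flow value: 57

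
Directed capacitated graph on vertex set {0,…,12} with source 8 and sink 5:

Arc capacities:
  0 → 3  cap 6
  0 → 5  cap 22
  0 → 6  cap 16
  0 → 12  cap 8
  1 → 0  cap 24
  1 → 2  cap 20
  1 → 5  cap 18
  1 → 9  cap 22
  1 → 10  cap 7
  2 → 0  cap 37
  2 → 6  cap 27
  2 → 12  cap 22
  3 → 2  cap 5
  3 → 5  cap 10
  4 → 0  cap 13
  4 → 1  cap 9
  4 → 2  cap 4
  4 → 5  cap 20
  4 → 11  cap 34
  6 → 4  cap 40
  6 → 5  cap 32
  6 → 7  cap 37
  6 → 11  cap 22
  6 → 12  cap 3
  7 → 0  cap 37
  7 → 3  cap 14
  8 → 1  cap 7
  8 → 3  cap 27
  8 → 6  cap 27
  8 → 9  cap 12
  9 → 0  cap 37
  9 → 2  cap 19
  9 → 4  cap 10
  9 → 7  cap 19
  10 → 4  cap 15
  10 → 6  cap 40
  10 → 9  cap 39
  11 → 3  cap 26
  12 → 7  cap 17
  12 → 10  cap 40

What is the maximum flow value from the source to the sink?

Maximum flow value: 61

augment #1: 8→1→5 bottleneck 7, total now 7
augment #2: 8→3→5 bottleneck 10, total now 17
augment #3: 8→6→5 bottleneck 27, total now 44
augment #4: 8→9→0→5 bottleneck 12, total now 56
augment #5: 8→3→2→0→5 bottleneck 5, total now 61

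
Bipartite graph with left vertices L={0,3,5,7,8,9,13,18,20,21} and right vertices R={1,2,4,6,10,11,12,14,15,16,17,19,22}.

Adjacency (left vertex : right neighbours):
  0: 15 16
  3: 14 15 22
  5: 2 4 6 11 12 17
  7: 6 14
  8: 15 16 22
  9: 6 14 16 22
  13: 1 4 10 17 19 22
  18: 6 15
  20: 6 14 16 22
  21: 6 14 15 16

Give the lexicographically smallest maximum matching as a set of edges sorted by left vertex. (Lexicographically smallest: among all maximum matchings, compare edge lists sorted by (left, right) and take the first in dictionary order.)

|M| = 7 (so the lex-smallest maximum matching has 7 edges)
process left vertices in ascending order; for each, take the smallest-labelled available neighbour that still permits 7 edges overall, or leave it unmatched if none does
lex-smallest matching: {0-15, 3-14, 5-2, 7-6, 8-16, 9-22, 13-1}

Lex-smallest maximum matching: {(0,15), (3,14), (5,2), (7,6), (8,16), (9,22), (13,1)}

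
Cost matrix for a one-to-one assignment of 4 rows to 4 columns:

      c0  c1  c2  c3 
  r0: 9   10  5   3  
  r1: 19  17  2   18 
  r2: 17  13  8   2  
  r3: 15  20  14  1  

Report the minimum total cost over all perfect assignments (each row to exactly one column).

optimal assignment: row0→col0 (cost 9), row1→col2 (cost 2), row2→col1 (cost 13), row3→col3 (cost 1)
total = 9 + 2 + 13 + 1 = 25

Minimum assignment cost: 25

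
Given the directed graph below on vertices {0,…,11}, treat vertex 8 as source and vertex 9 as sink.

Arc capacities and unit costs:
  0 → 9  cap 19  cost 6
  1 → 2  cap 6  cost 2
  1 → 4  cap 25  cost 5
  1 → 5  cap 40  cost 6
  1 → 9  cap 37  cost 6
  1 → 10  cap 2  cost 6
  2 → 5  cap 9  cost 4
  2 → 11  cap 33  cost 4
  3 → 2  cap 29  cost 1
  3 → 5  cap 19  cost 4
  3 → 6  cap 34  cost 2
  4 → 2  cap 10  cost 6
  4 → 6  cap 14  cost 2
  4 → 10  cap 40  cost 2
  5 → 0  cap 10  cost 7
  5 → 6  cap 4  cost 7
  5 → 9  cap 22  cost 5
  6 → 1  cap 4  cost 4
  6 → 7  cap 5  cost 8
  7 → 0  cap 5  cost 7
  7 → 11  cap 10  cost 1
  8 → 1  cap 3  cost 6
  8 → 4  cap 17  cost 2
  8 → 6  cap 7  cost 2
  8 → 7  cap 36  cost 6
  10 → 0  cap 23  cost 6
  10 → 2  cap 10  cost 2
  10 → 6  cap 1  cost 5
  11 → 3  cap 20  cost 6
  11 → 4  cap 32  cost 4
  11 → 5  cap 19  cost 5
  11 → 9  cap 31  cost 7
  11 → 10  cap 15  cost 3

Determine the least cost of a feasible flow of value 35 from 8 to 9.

Minimum cost for 35 units: 506

shortest-cost path #1: 8→1→9 push 3 @ unit cost 12 (adds 36)
shortest-cost path #2: 8→6→1→9 push 4 @ unit cost 12 (adds 48)
shortest-cost path #3: 8→7→11→9 push 10 @ unit cost 14 (adds 140)
shortest-cost path #4: 8→4→10→2→5→9 push 9 @ unit cost 15 (adds 135)
shortest-cost path #5: 8→4→10→0→9 push 8 @ unit cost 16 (adds 128)
shortest-cost path #6: 8→7→0→9 push 1 @ unit cost 19 (adds 19)
total cost = 506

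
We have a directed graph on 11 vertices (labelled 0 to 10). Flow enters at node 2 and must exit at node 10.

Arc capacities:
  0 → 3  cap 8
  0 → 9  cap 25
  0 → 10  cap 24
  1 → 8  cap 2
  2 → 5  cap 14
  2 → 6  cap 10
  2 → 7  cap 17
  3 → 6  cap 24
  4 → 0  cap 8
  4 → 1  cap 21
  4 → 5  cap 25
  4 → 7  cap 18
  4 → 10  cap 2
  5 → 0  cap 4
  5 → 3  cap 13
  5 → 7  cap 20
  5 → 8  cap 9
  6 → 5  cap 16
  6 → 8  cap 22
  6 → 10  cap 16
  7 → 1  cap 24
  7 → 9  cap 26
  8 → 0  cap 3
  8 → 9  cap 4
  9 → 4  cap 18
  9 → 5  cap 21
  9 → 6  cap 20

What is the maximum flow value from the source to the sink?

Maximum flow value: 33

augment #1: 2→6→10 bottleneck 10, total now 10
augment #2: 2→5→0→10 bottleneck 4, total now 14
augment #3: 2→5→3→6→10 bottleneck 6, total now 20
augment #4: 2→5→8→0→10 bottleneck 3, total now 23
augment #5: 2→7→9→4→10 bottleneck 2, total now 25
augment #6: 2→7→9→4→0→10 bottleneck 8, total now 33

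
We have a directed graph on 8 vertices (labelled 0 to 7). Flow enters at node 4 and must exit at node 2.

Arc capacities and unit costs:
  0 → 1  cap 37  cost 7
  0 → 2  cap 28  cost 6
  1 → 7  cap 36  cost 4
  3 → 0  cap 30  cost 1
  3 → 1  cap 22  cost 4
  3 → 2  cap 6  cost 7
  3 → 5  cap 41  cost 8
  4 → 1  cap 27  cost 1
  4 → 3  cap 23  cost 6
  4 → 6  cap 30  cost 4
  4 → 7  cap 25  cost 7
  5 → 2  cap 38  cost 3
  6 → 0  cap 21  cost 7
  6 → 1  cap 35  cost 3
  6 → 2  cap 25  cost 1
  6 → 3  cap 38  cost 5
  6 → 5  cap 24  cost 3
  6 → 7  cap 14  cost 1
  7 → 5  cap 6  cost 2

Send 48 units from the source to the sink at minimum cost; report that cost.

Minimum cost for 48 units: 391

shortest-cost path #1: 4→6→2 push 25 @ unit cost 5 (adds 125)
shortest-cost path #2: 4→6→5→2 push 5 @ unit cost 10 (adds 50)
shortest-cost path #3: 4→1→7→5→2 push 6 @ unit cost 10 (adds 60)
shortest-cost path #4: 4→3→2 push 6 @ unit cost 13 (adds 78)
shortest-cost path #5: 4→3→0→2 push 6 @ unit cost 13 (adds 78)
total cost = 391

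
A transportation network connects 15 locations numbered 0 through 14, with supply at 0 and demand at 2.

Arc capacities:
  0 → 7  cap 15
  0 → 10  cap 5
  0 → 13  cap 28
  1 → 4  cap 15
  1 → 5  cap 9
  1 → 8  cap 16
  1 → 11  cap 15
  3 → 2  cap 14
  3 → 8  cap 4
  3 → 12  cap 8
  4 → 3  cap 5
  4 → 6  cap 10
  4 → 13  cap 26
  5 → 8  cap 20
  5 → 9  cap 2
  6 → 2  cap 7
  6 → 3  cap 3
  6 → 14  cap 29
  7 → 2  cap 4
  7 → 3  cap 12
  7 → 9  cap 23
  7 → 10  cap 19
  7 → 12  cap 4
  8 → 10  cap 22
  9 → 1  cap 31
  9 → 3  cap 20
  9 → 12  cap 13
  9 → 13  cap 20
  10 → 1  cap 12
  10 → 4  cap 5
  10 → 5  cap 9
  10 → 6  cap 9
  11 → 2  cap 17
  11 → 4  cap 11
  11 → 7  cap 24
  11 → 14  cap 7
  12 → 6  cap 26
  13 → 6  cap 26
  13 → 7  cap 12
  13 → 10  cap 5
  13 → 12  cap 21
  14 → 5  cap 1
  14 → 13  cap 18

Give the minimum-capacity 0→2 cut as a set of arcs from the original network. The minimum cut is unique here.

Min-cut arcs: {(1,11), (3,2), (6,2), (7,2)} (total capacity 40)

augment #1: 0→7→2 push 4
augment #2: 0→7→3→2 push 11
augment #3: 0→10→6→2 push 5
augment #4: 0→13→6→2 push 2
augment #5: 0→13→6→3→2 push 3
augment #6: 0→13→10→1→11→2 push 5
augment #7: 0→13→6→10→1→11→2 push 5
augment #8: 0→13→7→9→1→11→2 push 5
max flow = 40; residual-reachable set from 0 gives S-side
cut edges (S→T): {(1,11), (3,2), (6,2), (7,2)} total cap 40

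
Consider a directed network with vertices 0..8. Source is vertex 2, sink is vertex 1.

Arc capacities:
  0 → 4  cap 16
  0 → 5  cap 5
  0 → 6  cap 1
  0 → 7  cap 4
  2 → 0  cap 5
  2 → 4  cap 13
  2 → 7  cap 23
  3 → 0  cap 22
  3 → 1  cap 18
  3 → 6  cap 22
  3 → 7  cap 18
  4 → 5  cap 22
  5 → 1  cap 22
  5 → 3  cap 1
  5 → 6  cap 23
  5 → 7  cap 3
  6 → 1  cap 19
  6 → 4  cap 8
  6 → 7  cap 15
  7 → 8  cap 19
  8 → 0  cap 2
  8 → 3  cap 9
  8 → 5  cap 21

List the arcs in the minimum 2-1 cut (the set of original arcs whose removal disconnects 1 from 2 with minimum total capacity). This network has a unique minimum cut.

Min-cut arcs: {(2,0), (2,4), (7,8)} (total capacity 37)

augment #1: 2→0→5→1 push 5
augment #2: 2→4→5→1 push 13
augment #3: 2→7→8→3→1 push 9
augment #4: 2→7→8→5→1 push 4
augment #5: 2→7→8→0→6→1 push 1
augment #6: 2→7→8→5→3→1 push 1
augment #7: 2→7→8→5→6→1 push 4
max flow = 37; residual-reachable set from 2 gives S-side
cut edges (S→T): {(2,0), (2,4), (7,8)} total cap 37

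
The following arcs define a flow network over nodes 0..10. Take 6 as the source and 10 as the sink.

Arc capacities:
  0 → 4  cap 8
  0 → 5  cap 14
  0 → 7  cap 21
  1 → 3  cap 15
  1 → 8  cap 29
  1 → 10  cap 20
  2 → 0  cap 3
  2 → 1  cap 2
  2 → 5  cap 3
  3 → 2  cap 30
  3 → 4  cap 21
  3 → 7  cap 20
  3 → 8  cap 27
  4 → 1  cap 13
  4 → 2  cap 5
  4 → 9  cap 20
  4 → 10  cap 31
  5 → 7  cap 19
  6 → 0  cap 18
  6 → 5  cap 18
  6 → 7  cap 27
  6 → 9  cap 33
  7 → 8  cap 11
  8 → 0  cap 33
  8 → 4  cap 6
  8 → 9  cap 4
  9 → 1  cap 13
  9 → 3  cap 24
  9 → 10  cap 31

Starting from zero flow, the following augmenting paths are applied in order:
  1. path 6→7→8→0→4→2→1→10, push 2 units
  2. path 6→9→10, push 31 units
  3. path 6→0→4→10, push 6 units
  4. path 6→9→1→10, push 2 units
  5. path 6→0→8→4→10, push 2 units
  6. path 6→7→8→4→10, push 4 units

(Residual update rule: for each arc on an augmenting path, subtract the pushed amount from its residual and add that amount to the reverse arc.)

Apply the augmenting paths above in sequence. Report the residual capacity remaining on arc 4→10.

Residual capacity of (4,10): 19

after path 1 (6→7→8→0→4→2→1→10, push 2): res(4,10)=31
after path 2 (6→9→10, push 31): res(4,10)=31
after path 3 (6→0→4→10, push 6): res(4,10)=25
after path 4 (6→9→1→10, push 2): res(4,10)=25
after path 5 (6→0→8→4→10, push 2): res(4,10)=23
after path 6 (6→7→8→4→10, push 4): res(4,10)=19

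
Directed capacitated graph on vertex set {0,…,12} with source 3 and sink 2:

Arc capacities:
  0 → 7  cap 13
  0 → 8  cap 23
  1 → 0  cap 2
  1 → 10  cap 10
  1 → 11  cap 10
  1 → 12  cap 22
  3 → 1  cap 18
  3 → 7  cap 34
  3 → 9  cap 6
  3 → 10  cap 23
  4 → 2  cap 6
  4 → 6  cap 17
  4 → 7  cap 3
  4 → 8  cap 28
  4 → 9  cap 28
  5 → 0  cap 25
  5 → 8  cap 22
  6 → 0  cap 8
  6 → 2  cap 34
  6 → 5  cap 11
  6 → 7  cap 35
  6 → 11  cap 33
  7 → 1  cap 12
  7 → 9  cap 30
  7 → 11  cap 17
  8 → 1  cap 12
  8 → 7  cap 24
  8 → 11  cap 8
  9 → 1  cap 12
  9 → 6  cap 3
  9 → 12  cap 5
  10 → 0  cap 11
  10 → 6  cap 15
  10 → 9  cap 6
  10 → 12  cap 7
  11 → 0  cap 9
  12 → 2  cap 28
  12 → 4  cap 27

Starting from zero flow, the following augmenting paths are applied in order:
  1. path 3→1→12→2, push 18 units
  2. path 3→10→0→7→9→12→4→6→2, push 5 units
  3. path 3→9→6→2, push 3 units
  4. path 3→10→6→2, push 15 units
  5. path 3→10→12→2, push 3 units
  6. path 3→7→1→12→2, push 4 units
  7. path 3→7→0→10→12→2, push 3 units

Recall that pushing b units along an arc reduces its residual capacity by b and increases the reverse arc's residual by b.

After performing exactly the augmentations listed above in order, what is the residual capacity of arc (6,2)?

Residual capacity of (6,2): 11

after path 1 (3→1→12→2, push 18): res(6,2)=34
after path 2 (3→10→0→7→9→12→4→6→2, push 5): res(6,2)=29
after path 3 (3→9→6→2, push 3): res(6,2)=26
after path 4 (3→10→6→2, push 15): res(6,2)=11
after path 5 (3→10→12→2, push 3): res(6,2)=11
after path 6 (3→7→1→12→2, push 4): res(6,2)=11
after path 7 (3→7→0→10→12→2, push 3): res(6,2)=11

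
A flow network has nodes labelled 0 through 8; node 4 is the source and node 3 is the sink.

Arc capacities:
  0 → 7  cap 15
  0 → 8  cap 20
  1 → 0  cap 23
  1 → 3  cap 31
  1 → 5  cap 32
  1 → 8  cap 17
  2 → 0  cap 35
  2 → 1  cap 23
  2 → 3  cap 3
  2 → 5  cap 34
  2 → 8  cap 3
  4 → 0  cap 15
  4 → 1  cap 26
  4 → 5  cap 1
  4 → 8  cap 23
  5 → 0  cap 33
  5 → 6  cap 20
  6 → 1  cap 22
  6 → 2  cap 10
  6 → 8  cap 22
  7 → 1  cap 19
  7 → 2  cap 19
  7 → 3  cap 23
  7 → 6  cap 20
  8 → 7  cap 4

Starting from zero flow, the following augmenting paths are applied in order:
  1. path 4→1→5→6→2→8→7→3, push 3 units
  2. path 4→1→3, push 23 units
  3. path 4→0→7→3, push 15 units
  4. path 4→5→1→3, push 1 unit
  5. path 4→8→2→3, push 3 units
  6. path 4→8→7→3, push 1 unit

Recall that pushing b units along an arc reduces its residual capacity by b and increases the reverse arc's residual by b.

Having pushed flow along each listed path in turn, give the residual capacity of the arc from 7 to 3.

after path 1 (4→1→5→6→2→8→7→3, push 3): res(7,3)=20
after path 2 (4→1→3, push 23): res(7,3)=20
after path 3 (4→0→7→3, push 15): res(7,3)=5
after path 4 (4→5→1→3, push 1): res(7,3)=5
after path 5 (4→8→2→3, push 3): res(7,3)=5
after path 6 (4→8→7→3, push 1): res(7,3)=4

Residual capacity of (7,3): 4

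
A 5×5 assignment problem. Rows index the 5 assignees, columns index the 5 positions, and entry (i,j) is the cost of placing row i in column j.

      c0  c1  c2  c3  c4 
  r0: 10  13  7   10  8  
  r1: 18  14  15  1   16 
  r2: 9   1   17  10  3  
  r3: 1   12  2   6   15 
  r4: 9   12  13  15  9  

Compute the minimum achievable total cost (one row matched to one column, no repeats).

Minimum assignment cost: 19

optimal assignment: row0→col2 (cost 7), row1→col3 (cost 1), row2→col1 (cost 1), row3→col0 (cost 1), row4→col4 (cost 9)
total = 7 + 1 + 1 + 1 + 9 = 19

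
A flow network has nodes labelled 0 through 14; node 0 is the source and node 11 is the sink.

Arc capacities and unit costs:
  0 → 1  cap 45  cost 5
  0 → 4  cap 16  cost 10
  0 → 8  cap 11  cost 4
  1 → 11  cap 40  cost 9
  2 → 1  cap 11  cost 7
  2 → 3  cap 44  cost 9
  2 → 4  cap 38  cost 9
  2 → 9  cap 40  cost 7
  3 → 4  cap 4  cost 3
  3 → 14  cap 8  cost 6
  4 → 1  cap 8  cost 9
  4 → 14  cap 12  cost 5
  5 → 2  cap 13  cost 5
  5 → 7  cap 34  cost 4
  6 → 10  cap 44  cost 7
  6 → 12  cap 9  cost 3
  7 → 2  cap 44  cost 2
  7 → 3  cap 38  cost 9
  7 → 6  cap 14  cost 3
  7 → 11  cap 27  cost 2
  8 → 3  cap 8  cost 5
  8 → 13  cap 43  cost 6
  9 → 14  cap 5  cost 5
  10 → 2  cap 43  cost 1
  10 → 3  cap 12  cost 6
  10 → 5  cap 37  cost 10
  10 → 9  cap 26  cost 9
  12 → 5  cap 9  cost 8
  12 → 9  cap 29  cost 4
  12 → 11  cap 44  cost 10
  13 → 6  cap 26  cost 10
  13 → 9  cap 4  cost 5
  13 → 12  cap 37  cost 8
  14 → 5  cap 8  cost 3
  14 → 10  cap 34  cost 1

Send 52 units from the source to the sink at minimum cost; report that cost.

Minimum cost for 52 units: 864

shortest-cost path #1: 0→1→11 push 40 @ unit cost 14 (adds 560)
shortest-cost path #2: 0→4→14→5→7→11 push 8 @ unit cost 24 (adds 192)
shortest-cost path #3: 0→8→13→12→11 push 4 @ unit cost 28 (adds 112)
total cost = 864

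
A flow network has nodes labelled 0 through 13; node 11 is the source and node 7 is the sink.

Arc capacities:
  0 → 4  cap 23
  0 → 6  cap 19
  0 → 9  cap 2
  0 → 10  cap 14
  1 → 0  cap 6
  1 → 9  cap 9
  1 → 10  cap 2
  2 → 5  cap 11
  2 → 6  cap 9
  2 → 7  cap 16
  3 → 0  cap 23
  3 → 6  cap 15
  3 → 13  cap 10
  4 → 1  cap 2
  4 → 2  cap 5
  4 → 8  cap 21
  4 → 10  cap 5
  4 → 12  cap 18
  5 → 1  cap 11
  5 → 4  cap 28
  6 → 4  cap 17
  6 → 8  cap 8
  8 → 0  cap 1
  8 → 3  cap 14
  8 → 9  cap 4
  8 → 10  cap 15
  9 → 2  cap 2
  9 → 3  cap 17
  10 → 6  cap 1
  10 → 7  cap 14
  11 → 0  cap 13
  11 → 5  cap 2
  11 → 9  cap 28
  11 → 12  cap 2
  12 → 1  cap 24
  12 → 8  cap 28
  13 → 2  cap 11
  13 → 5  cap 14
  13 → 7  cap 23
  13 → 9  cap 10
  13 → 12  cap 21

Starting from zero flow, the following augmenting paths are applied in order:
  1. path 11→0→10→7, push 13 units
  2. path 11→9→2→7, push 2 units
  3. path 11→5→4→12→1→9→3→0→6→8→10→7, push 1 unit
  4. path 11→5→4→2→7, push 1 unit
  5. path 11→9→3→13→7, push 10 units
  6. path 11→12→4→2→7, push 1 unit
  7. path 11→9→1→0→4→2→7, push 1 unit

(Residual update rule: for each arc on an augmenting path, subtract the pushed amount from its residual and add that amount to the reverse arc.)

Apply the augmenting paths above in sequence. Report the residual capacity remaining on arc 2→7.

Residual capacity of (2,7): 11

after path 1 (11→0→10→7, push 13): res(2,7)=16
after path 2 (11→9→2→7, push 2): res(2,7)=14
after path 3 (11→5→4→12→1→9→3→0→6→8→10→7, push 1): res(2,7)=14
after path 4 (11→5→4→2→7, push 1): res(2,7)=13
after path 5 (11→9→3→13→7, push 10): res(2,7)=13
after path 6 (11→12→4→2→7, push 1): res(2,7)=12
after path 7 (11→9→1→0→4→2→7, push 1): res(2,7)=11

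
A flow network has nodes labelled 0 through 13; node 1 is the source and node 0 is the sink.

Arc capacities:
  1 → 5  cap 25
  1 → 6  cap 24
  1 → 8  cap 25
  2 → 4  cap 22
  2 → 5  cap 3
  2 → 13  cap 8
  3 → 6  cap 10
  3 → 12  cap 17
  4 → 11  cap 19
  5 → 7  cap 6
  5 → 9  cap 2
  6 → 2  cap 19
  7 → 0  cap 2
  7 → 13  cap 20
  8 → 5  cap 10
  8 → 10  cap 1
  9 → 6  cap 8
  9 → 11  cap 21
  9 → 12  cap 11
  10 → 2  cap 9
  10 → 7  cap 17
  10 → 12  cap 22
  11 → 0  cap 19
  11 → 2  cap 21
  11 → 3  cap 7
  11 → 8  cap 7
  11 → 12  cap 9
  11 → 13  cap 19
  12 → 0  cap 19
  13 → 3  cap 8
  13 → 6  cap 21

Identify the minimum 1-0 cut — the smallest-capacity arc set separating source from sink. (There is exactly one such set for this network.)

Min-cut arcs: {(5,7), (5,9), (6,2), (8,10)} (total capacity 28)

augment #1: 1→5→7→0 push 2
augment #2: 1→5→9→11→0 push 2
augment #3: 1→8→10→12→0 push 1
augment #4: 1→6→2→4→11→0 push 17
augment #5: 1→5→7→13→3→12→0 push 4
augment #6: 1→6→2→4→11→12→0 push 2
max flow = 28; residual-reachable set from 1 gives S-side
cut edges (S→T): {(5,7), (5,9), (6,2), (8,10)} total cap 28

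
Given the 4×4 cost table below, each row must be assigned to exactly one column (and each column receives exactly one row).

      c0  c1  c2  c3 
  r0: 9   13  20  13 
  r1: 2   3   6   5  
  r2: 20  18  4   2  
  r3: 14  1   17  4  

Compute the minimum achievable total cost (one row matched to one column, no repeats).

Minimum assignment cost: 18

optimal assignment: row0→col0 (cost 9), row1→col2 (cost 6), row2→col3 (cost 2), row3→col1 (cost 1)
total = 9 + 6 + 2 + 1 = 18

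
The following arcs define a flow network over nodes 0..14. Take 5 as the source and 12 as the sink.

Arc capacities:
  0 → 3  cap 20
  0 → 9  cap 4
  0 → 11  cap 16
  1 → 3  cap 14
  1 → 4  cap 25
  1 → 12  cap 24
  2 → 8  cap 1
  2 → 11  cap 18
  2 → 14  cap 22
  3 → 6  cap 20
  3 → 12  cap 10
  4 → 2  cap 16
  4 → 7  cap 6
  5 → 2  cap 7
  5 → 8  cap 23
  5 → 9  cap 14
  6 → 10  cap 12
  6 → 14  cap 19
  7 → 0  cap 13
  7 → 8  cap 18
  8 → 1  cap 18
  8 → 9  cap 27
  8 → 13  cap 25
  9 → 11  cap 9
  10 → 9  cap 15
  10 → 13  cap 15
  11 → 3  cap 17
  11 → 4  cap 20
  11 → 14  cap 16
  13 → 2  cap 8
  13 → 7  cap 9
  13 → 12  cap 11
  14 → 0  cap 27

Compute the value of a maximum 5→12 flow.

Maximum flow value: 39

augment #1: 5→8→1→12 bottleneck 18, total now 18
augment #2: 5→8→13→12 bottleneck 5, total now 23
augment #3: 5→2→8→13→12 bottleneck 1, total now 24
augment #4: 5→2→11→3→12 bottleneck 6, total now 30
augment #5: 5→9→11→3→12 bottleneck 4, total now 34
augment #6: 5→9→11→3→6→10→13→12 bottleneck 5, total now 39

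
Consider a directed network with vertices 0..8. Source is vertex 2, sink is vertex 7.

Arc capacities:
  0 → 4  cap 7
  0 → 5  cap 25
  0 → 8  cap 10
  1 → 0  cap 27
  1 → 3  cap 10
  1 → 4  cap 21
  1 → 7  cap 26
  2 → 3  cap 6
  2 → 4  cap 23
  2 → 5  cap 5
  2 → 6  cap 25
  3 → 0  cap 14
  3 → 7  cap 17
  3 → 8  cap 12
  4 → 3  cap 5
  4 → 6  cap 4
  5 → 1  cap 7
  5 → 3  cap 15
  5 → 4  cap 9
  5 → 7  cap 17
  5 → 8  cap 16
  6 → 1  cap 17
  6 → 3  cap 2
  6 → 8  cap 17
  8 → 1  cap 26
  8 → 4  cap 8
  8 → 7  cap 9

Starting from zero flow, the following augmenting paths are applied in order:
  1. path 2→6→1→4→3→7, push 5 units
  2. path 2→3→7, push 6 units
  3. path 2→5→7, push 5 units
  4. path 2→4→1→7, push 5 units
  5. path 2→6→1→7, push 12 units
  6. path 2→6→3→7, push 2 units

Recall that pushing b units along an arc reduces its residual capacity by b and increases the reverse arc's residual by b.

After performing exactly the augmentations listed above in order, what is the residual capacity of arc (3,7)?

Residual capacity of (3,7): 4

after path 1 (2→6→1→4→3→7, push 5): res(3,7)=12
after path 2 (2→3→7, push 6): res(3,7)=6
after path 3 (2→5→7, push 5): res(3,7)=6
after path 4 (2→4→1→7, push 5): res(3,7)=6
after path 5 (2→6→1→7, push 12): res(3,7)=6
after path 6 (2→6→3→7, push 2): res(3,7)=4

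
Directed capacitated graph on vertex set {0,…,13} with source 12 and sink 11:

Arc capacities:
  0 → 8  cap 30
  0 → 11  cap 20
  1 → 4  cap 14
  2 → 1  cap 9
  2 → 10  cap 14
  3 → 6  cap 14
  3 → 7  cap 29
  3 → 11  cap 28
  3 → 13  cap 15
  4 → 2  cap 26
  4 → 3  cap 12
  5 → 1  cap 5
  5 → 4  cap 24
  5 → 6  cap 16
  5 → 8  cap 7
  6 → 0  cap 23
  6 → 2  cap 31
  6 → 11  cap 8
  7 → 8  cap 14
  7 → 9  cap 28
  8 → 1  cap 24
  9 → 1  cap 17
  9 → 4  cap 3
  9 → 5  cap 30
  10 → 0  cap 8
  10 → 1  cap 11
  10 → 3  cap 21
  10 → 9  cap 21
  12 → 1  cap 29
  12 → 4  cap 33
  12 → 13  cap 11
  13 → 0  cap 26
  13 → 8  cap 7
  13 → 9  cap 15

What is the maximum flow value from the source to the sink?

augment #1: 12→4→3→11 bottleneck 12, total now 12
augment #2: 12→13→0→11 bottleneck 11, total now 23
augment #3: 12→4→2→10→0→11 bottleneck 8, total now 31
augment #4: 12→4→2→10→3→11 bottleneck 6, total now 37

Maximum flow value: 37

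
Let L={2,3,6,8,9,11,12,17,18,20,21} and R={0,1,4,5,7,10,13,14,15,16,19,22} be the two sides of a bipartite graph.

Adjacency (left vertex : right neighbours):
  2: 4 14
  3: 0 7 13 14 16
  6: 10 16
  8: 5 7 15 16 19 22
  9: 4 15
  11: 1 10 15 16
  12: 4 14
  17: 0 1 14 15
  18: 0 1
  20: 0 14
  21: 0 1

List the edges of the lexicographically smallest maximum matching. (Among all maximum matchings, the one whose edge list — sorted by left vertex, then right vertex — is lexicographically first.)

|M| = 9 (so the lex-smallest maximum matching has 9 edges)
process left vertices in ascending order; for each, take the smallest-labelled available neighbour that still permits 9 edges overall, or leave it unmatched if none does
lex-smallest matching: {2-4, 3-7, 6-10, 8-5, 9-15, 11-16, 12-14, 17-0, 18-1}

Lex-smallest maximum matching: {(2,4), (3,7), (6,10), (8,5), (9,15), (11,16), (12,14), (17,0), (18,1)}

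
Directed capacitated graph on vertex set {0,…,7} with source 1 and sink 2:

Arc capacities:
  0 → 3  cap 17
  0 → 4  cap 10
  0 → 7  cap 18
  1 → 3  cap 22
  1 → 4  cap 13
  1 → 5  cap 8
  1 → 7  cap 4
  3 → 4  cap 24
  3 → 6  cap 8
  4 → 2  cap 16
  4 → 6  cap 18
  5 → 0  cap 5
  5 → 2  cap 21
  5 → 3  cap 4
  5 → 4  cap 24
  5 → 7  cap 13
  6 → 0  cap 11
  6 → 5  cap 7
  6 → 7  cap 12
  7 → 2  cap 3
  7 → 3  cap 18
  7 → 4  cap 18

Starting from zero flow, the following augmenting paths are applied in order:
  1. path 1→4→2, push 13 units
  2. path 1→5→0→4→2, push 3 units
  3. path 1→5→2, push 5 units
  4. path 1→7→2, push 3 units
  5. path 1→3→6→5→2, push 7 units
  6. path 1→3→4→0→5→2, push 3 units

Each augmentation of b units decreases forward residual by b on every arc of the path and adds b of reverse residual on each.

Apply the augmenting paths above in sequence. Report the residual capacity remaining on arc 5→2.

after path 1 (1→4→2, push 13): res(5,2)=21
after path 2 (1→5→0→4→2, push 3): res(5,2)=21
after path 3 (1→5→2, push 5): res(5,2)=16
after path 4 (1→7→2, push 3): res(5,2)=16
after path 5 (1→3→6→5→2, push 7): res(5,2)=9
after path 6 (1→3→4→0→5→2, push 3): res(5,2)=6

Residual capacity of (5,2): 6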